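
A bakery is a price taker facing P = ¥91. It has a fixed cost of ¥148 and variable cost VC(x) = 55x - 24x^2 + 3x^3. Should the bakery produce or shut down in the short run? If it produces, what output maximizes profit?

Produce at x = 6

Variable cost is VC = 55x - 24x^2 + 3x^3, so AVC = VC/x = 55 - 24x + 3x^2 and MC = dTC/dx = 55 - 48x + 9x^2.
AVC is minimized where dAVC/dx = -24 + 6x = 0, at x = 4; min AVC = 55 - 24·4 + 3·4^2 = ¥7.
Since P = ¥91 ≥ min AVC = ¥7, price covers variable cost and the firm should produce.
P = MC gives -36 - 48x + 9x^2 = 0, with roots -2/3 and 6. Take the larger (rising MC): x* = 6.
Check: AVC at x = 6 is ¥19 ≤ P, so revenue covers variable cost.
Profit = P·x − TC = 91·6 − 262 = ¥284.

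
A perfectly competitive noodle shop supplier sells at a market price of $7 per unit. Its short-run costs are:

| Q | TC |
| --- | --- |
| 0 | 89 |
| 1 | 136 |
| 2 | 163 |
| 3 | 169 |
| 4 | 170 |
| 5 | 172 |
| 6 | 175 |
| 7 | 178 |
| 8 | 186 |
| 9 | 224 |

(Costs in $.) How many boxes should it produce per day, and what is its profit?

Profit at each row (π = 7Q − TC): Q=0: -89; Q=1: -129; Q=2: -149; Q=3: -148; Q=4: -142; Q=5: -137; Q=6: -133; Q=7: -129; Q=8: -130; Q=9: -161.
Profit is highest at Q = 0. Equivalently, the lowest AVC in the table is 97/8 ≈ $12.12 at Q = 8, and P = $7 falls below it — price never covers variable cost, so the firm shuts down and loses only its fixed cost.

Q = 0 (shut down); profit = -$89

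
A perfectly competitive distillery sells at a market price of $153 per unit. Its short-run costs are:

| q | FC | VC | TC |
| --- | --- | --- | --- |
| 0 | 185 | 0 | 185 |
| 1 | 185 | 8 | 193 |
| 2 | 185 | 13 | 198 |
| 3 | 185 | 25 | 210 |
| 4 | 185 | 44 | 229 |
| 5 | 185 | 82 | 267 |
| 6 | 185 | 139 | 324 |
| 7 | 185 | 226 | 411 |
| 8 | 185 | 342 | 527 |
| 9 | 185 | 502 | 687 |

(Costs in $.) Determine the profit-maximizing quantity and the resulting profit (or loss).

q = 8; profit = $697

Compute π = P·q − TC at each output: q=0: -185; q=1: -40; q=2: 108; q=3: 249; q=4: 383; q=5: 498; q=6: 594; q=7: 660; q=8: 697; q=9: 690.
Profit is maximized at q = 8. AVC there is 342/8 = $42.75 ≤ P, so producing beats shutting down (which would give -$185).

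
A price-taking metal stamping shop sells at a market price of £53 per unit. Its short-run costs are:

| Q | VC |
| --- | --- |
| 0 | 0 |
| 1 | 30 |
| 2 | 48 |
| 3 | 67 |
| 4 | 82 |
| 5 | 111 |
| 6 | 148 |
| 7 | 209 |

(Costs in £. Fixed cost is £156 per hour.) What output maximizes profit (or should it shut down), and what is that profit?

Q = 6; profit = £14

Profit at each row (π = 53Q − TC): Q=0: -156; Q=1: -133; Q=2: -98; Q=3: -64; Q=4: -26; Q=5: -2; Q=6: 14; Q=7: 6.
Profit is maximized at Q = 6. AVC there is 148/6 = £24.67 ≤ P, so producing beats shutting down (which would give -£156).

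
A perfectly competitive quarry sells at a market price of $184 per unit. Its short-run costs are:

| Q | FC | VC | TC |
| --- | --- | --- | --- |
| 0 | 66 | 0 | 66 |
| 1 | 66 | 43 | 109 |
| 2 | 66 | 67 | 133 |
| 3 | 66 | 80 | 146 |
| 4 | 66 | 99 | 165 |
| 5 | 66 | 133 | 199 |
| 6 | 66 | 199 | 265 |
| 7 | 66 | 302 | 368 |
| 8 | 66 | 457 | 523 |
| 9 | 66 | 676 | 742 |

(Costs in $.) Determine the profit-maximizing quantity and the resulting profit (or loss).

Q = 8; profit = $949

Tabulate TR − TC: Q=0: -66; Q=1: 75; Q=2: 235; Q=3: 406; Q=4: 571; Q=5: 721; Q=6: 839; Q=7: 920; Q=8: 949; Q=9: 914.
Profit is maximized at Q = 8. AVC there is 457/8 = $57.12 ≤ P, so producing beats shutting down (which would give -$66).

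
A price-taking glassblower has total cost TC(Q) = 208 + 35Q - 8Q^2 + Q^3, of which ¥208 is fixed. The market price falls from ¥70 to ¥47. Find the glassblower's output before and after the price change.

AVC = 35 - 8Q + Q^2, minimized at Q = 4 where min AVC = ¥19. MC = 35 - 16Q + 3Q^2.
At P = ¥70 ≥ min AVC, set P = MC on the rising branch: Q = 7.
At P = ¥47 ≥ min AVC, set P = MC: Q = 6. The firm stays open but cuts output.

Output falls from 7 to 6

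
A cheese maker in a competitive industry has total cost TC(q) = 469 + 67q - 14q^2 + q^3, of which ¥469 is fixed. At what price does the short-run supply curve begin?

¥18 per unit

The shutdown price is the minimum of AVC. VC = 67q - 14q^2 + q^3, so AVC = 67 - 14q + q^2.
At the minimum of AVC, MC = AVC. MC = 67 - 28q + 3q^2; setting MC = AVC gives 2q^2 - 14q = 0, so q = 7. min AVC = 18.
The firm shuts down for any P below ¥18.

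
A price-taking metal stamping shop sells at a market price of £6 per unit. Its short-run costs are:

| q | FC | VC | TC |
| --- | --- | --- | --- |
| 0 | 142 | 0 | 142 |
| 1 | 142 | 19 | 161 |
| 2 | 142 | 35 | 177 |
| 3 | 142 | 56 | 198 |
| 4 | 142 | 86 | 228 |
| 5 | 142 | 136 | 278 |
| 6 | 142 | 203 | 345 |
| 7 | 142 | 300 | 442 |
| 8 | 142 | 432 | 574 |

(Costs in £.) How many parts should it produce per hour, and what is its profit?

Profit at each row (π = 6q − TC): q=0: -142; q=1: -155; q=2: -165; q=3: -180; q=4: -204; q=5: -248; q=6: -309; q=7: -400; q=8: -526.
Profit is highest at q = 0. Equivalently, the lowest AVC in the table is 35/2 ≈ £17.50 at q = 2, and P = £6 falls below it — price never covers variable cost, so the firm shuts down and loses only its fixed cost.

q = 0 (shut down); profit = -£142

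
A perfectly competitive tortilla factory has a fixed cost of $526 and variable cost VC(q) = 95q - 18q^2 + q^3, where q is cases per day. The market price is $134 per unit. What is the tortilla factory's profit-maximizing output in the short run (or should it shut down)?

Variable cost is VC = 95q - 18q^2 + q^3, so AVC = VC/q = 95 - 18q + q^2 and MC = dTC/dq = 95 - 36q + 3q^2.
The AVC parabola has its vertex at q = 18/2 = 9, where AVC = 95 - 18·9 + 9^2 = $14.
Because $134 ≥ $14, revenue can cover variable cost; the firm operates.
Set P = MC: 134 = 95 - 36q + 3q^2 → -39 - 36q + 3q^2 = 0. The roots are q = -1 and q = 13; the profit-maximizing output is on the rising part of MC, so q* = 13.
Check: AVC at q = 13 is $30 ≤ P, so revenue covers variable cost.
Profit = P·q − TC = 134·13 − 916 = $826.

Produce at q = 13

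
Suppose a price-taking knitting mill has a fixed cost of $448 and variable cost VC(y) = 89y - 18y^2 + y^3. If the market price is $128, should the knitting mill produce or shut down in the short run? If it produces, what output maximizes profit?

Produce at y = 13

From TC, MC = TC'(y) = 89 - 36y + 3y^2 and AVC = VC/y = 89 - 18y + y^2.
The AVC parabola has its vertex at y = 18/2 = 9, where AVC = 89 - 18·9 + 9^2 = $8.
P = $128 exceeds min AVC = $8, so the firm stays open.
P = MC gives -39 - 36y + 3y^2 = 0, with roots -1 and 13. Take the larger (rising MC): y* = 13.
Check: AVC at y = 13 is $24 ≤ P, so revenue covers variable cost.
Profit = P·y − TC = 128·13 − 760 = $904.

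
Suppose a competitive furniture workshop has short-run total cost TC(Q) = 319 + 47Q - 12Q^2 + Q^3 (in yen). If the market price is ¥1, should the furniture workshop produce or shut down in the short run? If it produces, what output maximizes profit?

Shut down

Variable cost is VC = 47Q - 12Q^2 + Q^3, so AVC = VC/Q = 47 - 12Q + Q^2 and MC = dTC/dQ = 47 - 24Q + 3Q^2.
AVC hits its minimum where MC = AVC, at Q = 6, giving min AVC = 47 - 12·6 + 6^2 = ¥11.
With P < min AVC (¥1 < ¥11), every unit sold adds to the loss.
Best response: produce nothing and absorb the ¥319 fixed cost.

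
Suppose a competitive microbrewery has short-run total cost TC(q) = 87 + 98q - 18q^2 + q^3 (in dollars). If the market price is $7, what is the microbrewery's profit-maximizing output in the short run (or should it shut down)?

Variable cost is VC = 98q - 18q^2 + q^3, so AVC = VC/q = 98 - 18q + q^2 and MC = dTC/dq = 98 - 36q + 3q^2.
The AVC parabola has its vertex at q = 18/2 = 9, where AVC = 98 - 18·9 + 9^2 = $17.
P = $7 lies below min AVC = $17; no output level covers variable cost.
Best response: produce nothing and absorb the $87 fixed cost.

Shut down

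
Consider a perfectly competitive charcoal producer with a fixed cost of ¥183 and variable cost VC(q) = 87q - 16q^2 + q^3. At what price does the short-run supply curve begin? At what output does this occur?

¥23 per unit, at q = 8

Short-run supply begins at min AVC. From VC = 87q - 16q^2 + q^3, AVC = 87 - 16q + q^2.
At the minimum of AVC, MC = AVC. MC = 87 - 32q + 3q^2; setting MC = AVC gives 2q^2 - 16q = 0, so q = 8. min AVC = 23.
For P < ¥23 the firm produces nothing.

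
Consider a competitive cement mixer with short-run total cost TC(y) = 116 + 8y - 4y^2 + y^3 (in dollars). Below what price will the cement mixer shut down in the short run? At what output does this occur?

Short-run supply begins at min AVC. From VC = 8y - 4y^2 + y^3, AVC = 8 - 4y + y^2.
dAVC/dy = -4 + 2y = 0 gives y = 2. min AVC = 8 - 4·2 + 2^2 = 4.
The firm shuts down for any P below $4.

$4 per unit, at y = 2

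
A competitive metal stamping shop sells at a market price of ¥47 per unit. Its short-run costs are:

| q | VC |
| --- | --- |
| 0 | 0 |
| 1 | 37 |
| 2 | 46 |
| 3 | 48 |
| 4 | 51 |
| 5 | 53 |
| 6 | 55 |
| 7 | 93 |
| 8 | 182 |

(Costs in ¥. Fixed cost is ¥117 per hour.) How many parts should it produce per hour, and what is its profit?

Compute π = P·q − TC at each output: q=0: -117; q=1: -107; q=2: -69; q=3: -24; q=4: 20; q=5: 65; q=6: 110; q=7: 119; q=8: 77.
Profit is maximized at q = 7. AVC there is 93/7 = ¥13.29 ≤ P, so producing beats shutting down (which would give -¥117).

q = 7; profit = ¥119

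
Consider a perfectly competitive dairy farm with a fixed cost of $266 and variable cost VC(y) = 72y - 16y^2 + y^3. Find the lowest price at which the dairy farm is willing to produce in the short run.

The firm shuts down when price falls below the minimum of average variable cost. AVC = VC/y = 72 - 16y + y^2.
At the minimum of AVC, MC = AVC. MC = 72 - 32y + 3y^2; setting MC = AVC gives 2y^2 - 16y = 0, so y = 8. min AVC = 8.
For P < $8 the firm produces nothing.

$8 per unit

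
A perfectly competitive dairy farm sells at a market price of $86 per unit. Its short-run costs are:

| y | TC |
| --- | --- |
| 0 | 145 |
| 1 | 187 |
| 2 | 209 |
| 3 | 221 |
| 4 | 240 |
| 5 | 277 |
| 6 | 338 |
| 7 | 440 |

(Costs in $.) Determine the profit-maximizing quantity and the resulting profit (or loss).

y = 6; profit = $178

Tabulate TR − TC: y=0: -145; y=1: -101; y=2: -37; y=3: 37; y=4: 104; y=5: 153; y=6: 178; y=7: 162.
Profit is maximized at y = 6. AVC there is 193/6 = $32.17 ≤ P, so producing beats shutting down (which would give -$145).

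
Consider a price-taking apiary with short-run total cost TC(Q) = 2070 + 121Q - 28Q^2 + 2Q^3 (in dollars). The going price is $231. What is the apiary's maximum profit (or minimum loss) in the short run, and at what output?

Profit = -$134 at Q = 11

AVC = 121 - 28Q + 2Q^2; min AVC = $23 at Q = 7. Since P = $231 ≥ min AVC, the firm produces.
MC = 121 - 56Q + 6Q^2. Setting P = MC and taking the root on the rising branch gives Q* = 11.
TR = 231·11 = 2541. TC = 2070 + 605 = 2675. Profit = 2541 − 2675 = -$134.
That loss of $134 beats the $2070 the firm would lose by shutting down; producing recovers $1936 of fixed cost.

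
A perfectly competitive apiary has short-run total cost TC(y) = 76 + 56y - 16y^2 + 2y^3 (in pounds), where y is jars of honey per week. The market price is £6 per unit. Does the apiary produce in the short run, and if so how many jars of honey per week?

Shut down

Strip out fixed cost: VC = 56y - 16y^2 + 2y^3. Then AVC = 56 - 16y + 2y^2 and MC = 56 - 32y + 6y^2.
The AVC parabola has its vertex at y = 16/4 = 4, where AVC = 56 - 16·4 + 2·4^2 = £24.
P = £6 lies below min AVC = £24; no output level covers variable cost.
Best response: produce nothing and absorb the £76 fixed cost.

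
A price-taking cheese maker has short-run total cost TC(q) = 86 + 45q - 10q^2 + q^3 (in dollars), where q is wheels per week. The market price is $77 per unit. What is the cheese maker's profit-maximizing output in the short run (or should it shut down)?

Produce at q = 8

Strip out fixed cost: VC = 45q - 10q^2 + q^3. Then AVC = 45 - 10q + q^2 and MC = 45 - 20q + 3q^2.
The AVC parabola has its vertex at q = 10/2 = 5, where AVC = 45 - 10·5 + 5^2 = $20.
Because $77 ≥ $20, revenue can cover variable cost; the firm operates.
Set P = MC: 77 = 45 - 20q + 3q^2 → -32 - 20q + 3q^2 = 0. The roots are q = -4/3 and q = 8; the profit-maximizing output is on the rising part of MC, so q* = 8.
Check: AVC at q = 8 is $29 ≤ P, so revenue covers variable cost.
Profit = P·q − TC = 77·8 − 318 = $298.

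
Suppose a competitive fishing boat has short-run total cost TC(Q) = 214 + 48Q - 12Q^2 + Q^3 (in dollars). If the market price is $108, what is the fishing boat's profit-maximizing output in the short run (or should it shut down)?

Produce at Q = 10

Strip out fixed cost: VC = 48Q - 12Q^2 + Q^3. Then AVC = 48 - 12Q + Q^2 and MC = 48 - 24Q + 3Q^2.
The AVC parabola has its vertex at Q = 12/2 = 6, where AVC = 48 - 12·6 + 6^2 = $12.
P = $108 exceeds min AVC = $12, so the firm stays open.
Solving P = MC: -60 - 24Q + 3Q^2 = 0 ⇒ Q = -2 or 10. On the upward-sloping branch, Q* = 10.
Check: AVC at Q = 10 is $28 ≤ P, so revenue covers variable cost.
Profit = P·Q − TC = 108·10 − 494 = $586.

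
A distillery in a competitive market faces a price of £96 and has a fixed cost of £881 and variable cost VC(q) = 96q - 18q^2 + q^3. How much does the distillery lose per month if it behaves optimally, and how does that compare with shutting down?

AVC = 96 - 18q + q^2; min AVC = £15 at q = 9. Since P = £96 ≥ min AVC, the firm produces.
MC = 96 - 36q + 3q^2. Setting P = MC and taking the root on the rising branch gives q* = 12.
TR = 96·12 = 1152. TC = 881 + 288 = 1169. Profit = 1152 − 1169 = -£17.
Shutting down would mean losing the fixed cost of £881, so operating at a loss of £17 is better by £864.

Profit = -£17 at q = 12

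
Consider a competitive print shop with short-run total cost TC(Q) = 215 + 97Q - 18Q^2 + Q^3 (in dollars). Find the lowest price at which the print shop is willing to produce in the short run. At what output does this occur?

$16 per unit, at Q = 9

The firm shuts down when price falls below the minimum of average variable cost. AVC = VC/Q = 97 - 18Q + Q^2.
At the minimum of AVC, MC = AVC. MC = 97 - 36Q + 3Q^2; setting MC = AVC gives 2Q^2 - 18Q = 0, so Q = 9. min AVC = 16.
The firm shuts down for any P below $16.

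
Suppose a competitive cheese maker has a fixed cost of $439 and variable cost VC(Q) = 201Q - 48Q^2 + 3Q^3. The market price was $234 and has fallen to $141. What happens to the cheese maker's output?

Output falls from 11 to 10

AVC = 201 - 48Q + 3Q^2, minimized at Q = 8 where min AVC = $9. MC = 201 - 96Q + 9Q^2.
With P = $234 above the shutdown price, P = MC gives Q = 11.
At P = $141 ≥ min AVC, set P = MC: Q = 10. The firm stays open but cuts output.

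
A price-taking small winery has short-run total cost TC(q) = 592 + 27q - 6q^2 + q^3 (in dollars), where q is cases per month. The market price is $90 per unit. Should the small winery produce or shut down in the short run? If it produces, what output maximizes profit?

Produce at q = 7

Variable cost is VC = 27q - 6q^2 + q^3, so AVC = VC/q = 27 - 6q + q^2 and MC = dTC/dq = 27 - 12q + 3q^2.
The AVC parabola has its vertex at q = 6/2 = 3, where AVC = 27 - 6·3 + 3^2 = $18.
Since P = $90 ≥ min AVC = $18, price covers variable cost and the firm should produce.
Solving P = MC: -63 - 12q + 3q^2 = 0 ⇒ q = -3 or 7. On the upward-sloping branch, q* = 7.
Check: AVC at q = 7 is $34 ≤ P, so revenue covers variable cost.
Profit = P·q − TC = 90·7 − 830 = -$200, a loss, but smaller than the $592 fixed cost the firm would lose by shutting down.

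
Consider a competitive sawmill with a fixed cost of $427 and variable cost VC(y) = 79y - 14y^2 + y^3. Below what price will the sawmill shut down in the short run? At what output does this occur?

$30 per unit, at y = 7

The firm shuts down when price falls below the minimum of average variable cost. AVC = VC/y = 79 - 14y + y^2.
dAVC/dy = -14 + 2y = 0 gives y = 7. min AVC = 79 - 14·7 + 7^2 = 30.
So the shutdown price is $30.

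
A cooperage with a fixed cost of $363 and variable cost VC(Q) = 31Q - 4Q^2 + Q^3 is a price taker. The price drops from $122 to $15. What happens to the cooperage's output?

Output falls from 7 to 0 (the firm shuts down)

AVC = 31 - 4Q + Q^2, minimized at Q = 2 where min AVC = $27. MC = 31 - 8Q + 3Q^2.
With P = $122 above the shutdown price, P = MC gives Q = 7.
At P = $15 < min AVC = $27, price no longer covers variable cost at any output, so the firm shuts down: Q = 0.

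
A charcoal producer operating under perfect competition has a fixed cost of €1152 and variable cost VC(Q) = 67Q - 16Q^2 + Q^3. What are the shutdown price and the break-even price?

Shutdown price = min AVC. AVC = 67 - 16Q + Q^2, with vertex at Q = 8 and minimum €3.
ATC = 1152/Q + 67 - 16Q + Q^2. Setting dATC/dQ = −1152/Q^2 − 16 + 2Q = 0 gives Q = 12 (since 2·12^3 − 16·12^2 = 1152).
min ATC = 1152/12 + 67 − 16·12 + 12^2 = €115. That is the break-even price.
Between these two prices the firm operates at a loss; above €115 it earns a profit.

Shutdown price = €3; break-even price = €115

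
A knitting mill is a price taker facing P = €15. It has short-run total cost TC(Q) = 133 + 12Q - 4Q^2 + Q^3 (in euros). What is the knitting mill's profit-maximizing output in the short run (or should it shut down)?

Produce at Q = 3

From TC, MC = TC'(Q) = 12 - 8Q + 3Q^2 and AVC = VC/Q = 12 - 4Q + Q^2.
AVC hits its minimum where MC = AVC, at Q = 2, giving min AVC = 12 - 4·2 + 2^2 = €8.
Because €15 ≥ €8, revenue can cover variable cost; the firm operates.
P = MC gives -3 - 8Q + 3Q^2 = 0, with roots -1/3 and 3. Take the larger (rising MC): Q* = 3.
Check: AVC at Q = 3 is €9 ≤ P, so revenue covers variable cost.
Profit = P·Q − TC = 15·3 − 160 = -€115, a loss, but smaller than the €133 fixed cost the firm would lose by shutting down.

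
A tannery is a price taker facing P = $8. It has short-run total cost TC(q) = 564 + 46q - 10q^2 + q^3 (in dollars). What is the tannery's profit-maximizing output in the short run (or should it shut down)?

Shut down

From TC, MC = TC'(q) = 46 - 20q + 3q^2 and AVC = VC/q = 46 - 10q + q^2.
AVC is minimized where dAVC/dq = -10 + 2q = 0, at q = 5; min AVC = 46 - 10·5 + 5^2 = $21.
With P < min AVC ($8 < $21), every unit sold adds to the loss.
Best response: produce nothing and absorb the $564 fixed cost.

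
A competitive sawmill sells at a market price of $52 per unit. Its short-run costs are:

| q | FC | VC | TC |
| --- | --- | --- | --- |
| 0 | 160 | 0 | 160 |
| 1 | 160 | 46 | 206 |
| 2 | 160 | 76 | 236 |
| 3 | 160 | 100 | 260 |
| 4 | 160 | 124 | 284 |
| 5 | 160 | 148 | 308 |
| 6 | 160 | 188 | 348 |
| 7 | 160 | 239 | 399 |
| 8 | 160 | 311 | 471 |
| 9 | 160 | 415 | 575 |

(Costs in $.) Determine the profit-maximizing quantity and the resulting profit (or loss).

q = 7; profit = -$35

Profit at each row (π = 52q − TC): q=0: -160; q=1: -154; q=2: -132; q=3: -104; q=4: -76; q=5: -48; q=6: -36; q=7: -35; q=8: -55; q=9: -107.
Profit is maximized at q = 7. AVC there is 239/7 = $34.14 ≤ P, so producing beats shutting down (which would give -$160).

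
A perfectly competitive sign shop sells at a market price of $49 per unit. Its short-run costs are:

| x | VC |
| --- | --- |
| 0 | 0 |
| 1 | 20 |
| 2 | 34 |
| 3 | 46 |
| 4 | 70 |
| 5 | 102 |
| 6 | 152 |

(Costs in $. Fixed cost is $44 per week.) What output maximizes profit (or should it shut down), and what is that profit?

Compute π = P·x − TC at each output: x=0: -44; x=1: -15; x=2: 20; x=3: 57; x=4: 82; x=5: 99; x=6: 98.
Profit is maximized at x = 5. AVC there is 102/5 = $20.40 ≤ P, so producing beats shutting down (which would give -$44).

x = 5; profit = $99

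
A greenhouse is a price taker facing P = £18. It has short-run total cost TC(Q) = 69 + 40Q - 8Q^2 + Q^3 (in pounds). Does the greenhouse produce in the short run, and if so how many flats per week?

From TC, MC = TC'(Q) = 40 - 16Q + 3Q^2 and AVC = VC/Q = 40 - 8Q + Q^2.
AVC is minimized where dAVC/dQ = -8 + 2Q = 0, at Q = 4; min AVC = 40 - 8·4 + 4^2 = £24.
With P < min AVC (£18 < £24), every unit sold adds to the loss.
The firm minimizes its loss by shutting down and losing only its fixed cost of £69.

Shut down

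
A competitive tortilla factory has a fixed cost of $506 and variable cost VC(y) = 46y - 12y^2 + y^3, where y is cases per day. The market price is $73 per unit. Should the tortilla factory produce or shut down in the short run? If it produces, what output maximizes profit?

Produce at y = 9

Strip out fixed cost: VC = 46y - 12y^2 + y^3. Then AVC = 46 - 12y + y^2 and MC = 46 - 24y + 3y^2.
AVC is minimized where dAVC/dy = -12 + 2y = 0, at y = 6; min AVC = 46 - 12·6 + 6^2 = $10.
Since P = $73 ≥ min AVC = $10, price covers variable cost and the firm should produce.
P = MC gives -27 - 24y + 3y^2 = 0, with roots -1 and 9. Take the larger (rising MC): y* = 9.
Check: AVC at y = 9 is $19 ≤ P, so revenue covers variable cost.
Profit = P·y − TC = 73·9 − 677 = -$20, a loss, but smaller than the $506 fixed cost the firm would lose by shutting down.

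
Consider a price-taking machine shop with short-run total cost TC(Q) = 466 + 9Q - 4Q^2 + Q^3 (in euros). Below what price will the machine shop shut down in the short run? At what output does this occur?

The shutdown price is the minimum of AVC. VC = 9Q - 4Q^2 + Q^3, so AVC = 9 - 4Q + Q^2.
dAVC/dQ = -4 + 2Q = 0 gives Q = 2. min AVC = 9 - 4·2 + 2^2 = 5.
The firm shuts down for any P below €5.

€5 per unit, at Q = 2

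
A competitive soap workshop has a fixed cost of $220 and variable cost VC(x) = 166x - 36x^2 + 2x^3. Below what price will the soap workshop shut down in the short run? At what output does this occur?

$4 per unit, at x = 9

The firm shuts down when price falls below the minimum of average variable cost. AVC = VC/x = 166 - 36x + 2x^2.
dAVC/dx = -36 + 4x = 0 gives x = 9. min AVC = 166 - 36·9 + 2·9^2 = 4.
So the shutdown price is $4.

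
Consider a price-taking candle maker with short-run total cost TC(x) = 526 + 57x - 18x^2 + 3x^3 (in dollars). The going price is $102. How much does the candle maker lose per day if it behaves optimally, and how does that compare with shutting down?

AVC = 57 - 18x + 3x^2; min AVC = $30 at x = 3. Since P = $102 ≥ min AVC, the firm produces.
MC = 57 - 36x + 9x^2. Setting P = MC and taking the root on the rising branch gives x* = 5.
TR = 102·5 = 510. TC = 526 + 210 = 736. Profit = 510 − 736 = -$226.
Shutting down would mean losing the fixed cost of $526, so operating at a loss of $226 is better by $300.

Profit = -$226 at x = 5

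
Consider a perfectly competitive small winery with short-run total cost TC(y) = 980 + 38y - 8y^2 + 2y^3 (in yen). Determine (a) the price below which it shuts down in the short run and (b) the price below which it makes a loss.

Shutdown price = min AVC. AVC = 38 - 8y + 2y^2, with vertex at y = 2 and minimum ¥30.
ATC = 980/y + 38 - 8y + 2y^2. Setting dATC/dy = −980/y^2 − 8 + 4y = 0 gives y = 7 (since 4·7^3 − 8·7^2 = 980).
min ATC = 980/7 + 38 − 8·7 + 2·7^2 = ¥220. That is the break-even price.
For ¥30 ≤ P < ¥220 the firm produces at a loss; below ¥30 it shuts down.

Shutdown price = ¥30; break-even price = ¥220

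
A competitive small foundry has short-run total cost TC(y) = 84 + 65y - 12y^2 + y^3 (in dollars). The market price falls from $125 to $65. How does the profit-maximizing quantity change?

Output falls from 10 to 8

AVC = 65 - 12y + y^2, minimized at y = 6 where min AVC = $29. MC = 65 - 24y + 3y^2.
With P = $125 above the shutdown price, P = MC gives y = 10.
At P = $65 ≥ min AVC, set P = MC: y = 8. The firm stays open but cuts output.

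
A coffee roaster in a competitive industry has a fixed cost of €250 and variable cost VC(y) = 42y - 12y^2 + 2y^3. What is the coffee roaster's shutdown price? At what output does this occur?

€24 per unit, at y = 3

The shutdown price is the minimum of AVC. VC = 42y - 12y^2 + 2y^3, so AVC = 42 - 12y + 2y^2.
At the minimum of AVC, MC = AVC. MC = 42 - 24y + 6y^2; setting MC = AVC gives 4y^2 - 12y = 0, so y = 3. min AVC = 24.
For P < €24 the firm produces nothing.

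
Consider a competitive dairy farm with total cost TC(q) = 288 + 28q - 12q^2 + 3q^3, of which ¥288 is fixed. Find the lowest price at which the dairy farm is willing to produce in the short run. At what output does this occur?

¥16 per unit, at q = 2

The firm shuts down when price falls below the minimum of average variable cost. AVC = VC/q = 28 - 12q + 3q^2.
At the minimum of AVC, MC = AVC. MC = 28 - 24q + 9q^2; setting MC = AVC gives 6q^2 - 12q = 0, so q = 2. min AVC = 16.
So the shutdown price is ¥16.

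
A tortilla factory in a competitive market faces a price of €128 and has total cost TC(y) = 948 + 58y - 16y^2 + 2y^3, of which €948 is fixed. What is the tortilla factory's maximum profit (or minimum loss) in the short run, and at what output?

AVC = 58 - 16y + 2y^2 has its minimum €26 at y = 4; price €128 clears that bar, so the firm operates.
MC = 58 - 32y + 6y^2. Setting P = MC and taking the root on the rising branch gives y* = 7.
TR = 128·7 = 896. TC = 948 + 308 = 1256. Profit = 896 − 1256 = -€360.
By producing, the firm covers all variable cost plus €588 of fixed cost; shutting down would lose the full €948.

Profit = -€360 at y = 7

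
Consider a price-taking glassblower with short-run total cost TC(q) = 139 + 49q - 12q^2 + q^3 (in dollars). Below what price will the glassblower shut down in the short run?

Short-run supply begins at min AVC. From VC = 49q - 12q^2 + q^3, AVC = 49 - 12q + q^2.
dAVC/dq = -12 + 2q = 0 gives q = 6. min AVC = 49 - 12·6 + 6^2 = 13.
For P < $13 the firm produces nothing.

$13 per unit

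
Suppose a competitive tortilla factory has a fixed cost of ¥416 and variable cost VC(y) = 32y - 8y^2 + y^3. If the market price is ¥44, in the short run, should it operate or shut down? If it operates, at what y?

Strip out fixed cost: VC = 32y - 8y^2 + y^3. Then AVC = 32 - 8y + y^2 and MC = 32 - 16y + 3y^2.
The AVC parabola has its vertex at y = 8/2 = 4, where AVC = 32 - 8·4 + 4^2 = ¥16.
P = ¥44 exceeds min AVC = ¥16, so the firm stays open.
Solving P = MC: -12 - 16y + 3y^2 = 0 ⇒ y = -2/3 or 6. On the upward-sloping branch, y* = 6.
Check: AVC at y = 6 is ¥20 ≤ P, so revenue covers variable cost.
Profit = P·y − TC = 44·6 − 536 = -¥272, a loss, but smaller than the ¥416 fixed cost the firm would lose by shutting down.

Produce at y = 6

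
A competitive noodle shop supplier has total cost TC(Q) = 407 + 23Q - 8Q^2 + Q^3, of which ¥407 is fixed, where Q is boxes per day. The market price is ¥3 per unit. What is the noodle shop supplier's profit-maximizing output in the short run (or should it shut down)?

Strip out fixed cost: VC = 23Q - 8Q^2 + Q^3. Then AVC = 23 - 8Q + Q^2 and MC = 23 - 16Q + 3Q^2.
The AVC parabola has its vertex at Q = 8/2 = 4, where AVC = 23 - 8·4 + 4^2 = ¥7.
With P < min AVC (¥3 < ¥7), every unit sold adds to the loss.
Shutting down limits the loss to fixed cost, ¥407.

Shut down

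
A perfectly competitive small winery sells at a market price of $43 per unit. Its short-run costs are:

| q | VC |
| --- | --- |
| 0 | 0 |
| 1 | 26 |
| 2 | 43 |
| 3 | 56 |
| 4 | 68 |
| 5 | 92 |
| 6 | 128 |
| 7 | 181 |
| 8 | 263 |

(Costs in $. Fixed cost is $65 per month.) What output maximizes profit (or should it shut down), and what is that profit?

q = 6; profit = $65

Compute π = P·q − TC at each output: q=0: -65; q=1: -48; q=2: -22; q=3: 8; q=4: 39; q=5: 58; q=6: 65; q=7: 55; q=8: 16.
Profit is maximized at q = 6. AVC there is 128/6 = $21.33 ≤ P, so producing beats shutting down (which would give -$65).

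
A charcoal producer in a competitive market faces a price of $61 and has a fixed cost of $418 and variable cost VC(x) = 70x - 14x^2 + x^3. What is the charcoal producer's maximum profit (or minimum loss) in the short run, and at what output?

AVC = 70 - 14x + x^2; min AVC = $21 at x = 7. Since P = $61 ≥ min AVC, the firm produces.
MC = 70 - 28x + 3x^2. Setting P = MC and taking the root on the rising branch gives x* = 9.
TR = 61·9 = 549. TC = 418 + 225 = 643. Profit = 549 − 643 = -$94.
By producing, the firm covers all variable cost plus $324 of fixed cost; shutting down would lose the full $418.

Profit = -$94 at x = 9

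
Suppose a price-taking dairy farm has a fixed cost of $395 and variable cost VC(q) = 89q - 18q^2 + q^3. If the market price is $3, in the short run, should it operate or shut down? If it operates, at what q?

Variable cost is VC = 89q - 18q^2 + q^3, so AVC = VC/q = 89 - 18q + q^2 and MC = dTC/dq = 89 - 36q + 3q^2.
AVC hits its minimum where MC = AVC, at q = 9, giving min AVC = 89 - 18·9 + 9^2 = $8.
P = $3 lies below min AVC = $8; no output level covers variable cost.
The firm minimizes its loss by shutting down and losing only its fixed cost of $395.

Shut down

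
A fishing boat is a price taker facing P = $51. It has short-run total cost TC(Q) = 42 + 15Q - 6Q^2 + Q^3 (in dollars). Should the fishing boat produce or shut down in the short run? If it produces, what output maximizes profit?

Produce at Q = 6

Strip out fixed cost: VC = 15Q - 6Q^2 + Q^3. Then AVC = 15 - 6Q + Q^2 and MC = 15 - 12Q + 3Q^2.
AVC is minimized where dAVC/dQ = -6 + 2Q = 0, at Q = 3; min AVC = 15 - 6·3 + 3^2 = $6.
P = $51 exceeds min AVC = $6, so the firm stays open.
Solving P = MC: -36 - 12Q + 3Q^2 = 0 ⇒ Q = -2 or 6. On the upward-sloping branch, Q* = 6.
Check: AVC at Q = 6 is $15 ≤ P, so revenue covers variable cost.
Profit = P·Q − TC = 51·6 − 132 = $174.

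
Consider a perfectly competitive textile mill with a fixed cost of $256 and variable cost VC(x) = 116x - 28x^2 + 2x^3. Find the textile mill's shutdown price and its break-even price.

AVC = 116 - 28x + 2x^2; minimized at x = 7, giving min AVC = $18. That is the shutdown price.
ATC = 256/x + 116 - 28x + 2x^2. Setting dATC/dx = −256/x^2 − 28 + 4x = 0 gives x = 8 (since 4·8^3 − 28·8^2 = 256).
min ATC = 256/8 + 116 − 28·8 + 2·8^2 = $52. That is the break-even price.
For $18 ≤ P < $52 the firm produces at a loss; below $18 it shuts down.

Shutdown price = $18; break-even price = $52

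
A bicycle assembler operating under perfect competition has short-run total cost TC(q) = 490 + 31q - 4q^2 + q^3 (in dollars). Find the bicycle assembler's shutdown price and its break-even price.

Shutdown price = $27; break-even price = $122

AVC = 31 - 4q + q^2; minimized at q = 2, giving min AVC = $27. That is the shutdown price.
ATC = 490/q + 31 - 4q + q^2. Setting dATC/dq = −490/q^2 − 4 + 2q = 0 gives q = 7 (since 2·7^3 − 4·7^2 = 490).
min ATC = 490/7 + 31 − 4·7 + 7^2 = $122. That is the break-even price.
For $27 ≤ P < $122 the firm produces at a loss; below $27 it shuts down.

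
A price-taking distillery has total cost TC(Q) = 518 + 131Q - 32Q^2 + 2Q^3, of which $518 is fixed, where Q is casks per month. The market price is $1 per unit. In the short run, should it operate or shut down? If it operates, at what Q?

From TC, MC = TC'(Q) = 131 - 64Q + 6Q^2 and AVC = VC/Q = 131 - 32Q + 2Q^2.
AVC is minimized where dAVC/dQ = -32 + 4Q = 0, at Q = 8; min AVC = 131 - 32·8 + 2·8^2 = $3.
P = $1 lies below min AVC = $3; no output level covers variable cost.
Best response: produce nothing and absorb the $518 fixed cost.

Shut down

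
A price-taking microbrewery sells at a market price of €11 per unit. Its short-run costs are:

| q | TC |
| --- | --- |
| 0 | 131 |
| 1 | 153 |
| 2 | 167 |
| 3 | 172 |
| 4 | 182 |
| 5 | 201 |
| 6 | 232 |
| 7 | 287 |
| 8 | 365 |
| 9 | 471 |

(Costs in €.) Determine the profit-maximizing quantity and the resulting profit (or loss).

Compute π = P·q − TC at each output: q=0: -131; q=1: -142; q=2: -145; q=3: -139; q=4: -138; q=5: -146; q=6: -166; q=7: -210; q=8: -277; q=9: -372.
Profit is highest at q = 0. Equivalently, the lowest AVC in the table is 51/4 ≈ €12.75 at q = 4, and P = €11 falls below it — price never covers variable cost, so the firm shuts down and loses only its fixed cost.

q = 0 (shut down); profit = -€131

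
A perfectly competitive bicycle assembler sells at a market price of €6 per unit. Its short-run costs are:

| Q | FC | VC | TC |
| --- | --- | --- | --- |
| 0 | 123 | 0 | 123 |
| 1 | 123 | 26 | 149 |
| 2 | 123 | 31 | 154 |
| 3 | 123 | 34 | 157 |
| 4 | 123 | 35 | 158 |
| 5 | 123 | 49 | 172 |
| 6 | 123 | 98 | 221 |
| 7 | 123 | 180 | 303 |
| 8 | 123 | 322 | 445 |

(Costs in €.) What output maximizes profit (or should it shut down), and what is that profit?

Q = 0 (shut down); profit = -€123

Compute π = P·Q − TC at each output: Q=0: -123; Q=1: -143; Q=2: -142; Q=3: -139; Q=4: -134; Q=5: -142; Q=6: -185; Q=7: -261; Q=8: -397.
Profit is highest at Q = 0. Equivalently, the lowest AVC in the table is 35/4 ≈ €8.75 at Q = 4, and P = €6 falls below it — price never covers variable cost, so the firm shuts down and loses only its fixed cost.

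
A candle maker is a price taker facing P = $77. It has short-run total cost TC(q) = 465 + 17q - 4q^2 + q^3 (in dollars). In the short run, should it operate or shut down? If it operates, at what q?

Produce at q = 6

From TC, MC = TC'(q) = 17 - 8q + 3q^2 and AVC = VC/q = 17 - 4q + q^2.
The AVC parabola has its vertex at q = 4/2 = 2, where AVC = 17 - 4·2 + 2^2 = $13.
Since P = $77 ≥ min AVC = $13, price covers variable cost and the firm should produce.
Set P = MC: 77 = 17 - 8q + 3q^2 → -60 - 8q + 3q^2 = 0. The roots are q = -10/3 and q = 6; the profit-maximizing output is on the rising part of MC, so q* = 6.
Check: AVC at q = 6 is $29 ≤ P, so revenue covers variable cost.
Profit = P·q − TC = 77·6 − 639 = -$177, a loss, but smaller than the $465 fixed cost the firm would lose by shutting down.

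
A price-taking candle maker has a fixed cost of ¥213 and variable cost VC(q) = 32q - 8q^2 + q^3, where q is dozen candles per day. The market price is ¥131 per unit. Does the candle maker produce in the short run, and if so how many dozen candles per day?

Strip out fixed cost: VC = 32q - 8q^2 + q^3. Then AVC = 32 - 8q + q^2 and MC = 32 - 16q + 3q^2.
AVC is minimized where dAVC/dq = -8 + 2q = 0, at q = 4; min AVC = 32 - 8·4 + 4^2 = ¥16.
Since P = ¥131 ≥ min AVC = ¥16, price covers variable cost and the firm should produce.
P = MC gives -99 - 16q + 3q^2 = 0, with roots -11/3 and 9. Take the larger (rising MC): q* = 9.
Check: AVC at q = 9 is ¥41 ≤ P, so revenue covers variable cost.
Profit = P·q − TC = 131·9 − 582 = ¥597.

Produce at q = 9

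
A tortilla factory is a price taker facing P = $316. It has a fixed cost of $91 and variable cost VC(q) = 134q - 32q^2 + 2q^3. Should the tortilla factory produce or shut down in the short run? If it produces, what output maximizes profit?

Produce at q = 13

Strip out fixed cost: VC = 134q - 32q^2 + 2q^3. Then AVC = 134 - 32q + 2q^2 and MC = 134 - 64q + 6q^2.
The AVC parabola has its vertex at q = 32/4 = 8, where AVC = 134 - 32·8 + 2·8^2 = $6.
Because $316 ≥ $6, revenue can cover variable cost; the firm operates.
P = MC gives -182 - 64q + 6q^2 = 0, with roots -7/3 and 13. Take the larger (rising MC): q* = 13.
Check: AVC at q = 13 is $56 ≤ P, so revenue covers variable cost.
Profit = P·q − TC = 316·13 − 819 = $3289.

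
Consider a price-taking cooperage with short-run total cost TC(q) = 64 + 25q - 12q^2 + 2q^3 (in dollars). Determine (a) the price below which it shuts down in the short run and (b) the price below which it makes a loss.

Shutdown price = min AVC. AVC = 25 - 12q + 2q^2, with vertex at q = 3 and minimum $7.
ATC = 64/q + 25 - 12q + 2q^2. Setting dATC/dq = −64/q^2 − 12 + 4q = 0 gives q = 4 (since 4·4^3 − 12·4^2 = 64).
min ATC = 64/4 + 25 − 12·4 + 2·4^2 = $25. That is the break-even price.
For $7 ≤ P < $25 the firm produces at a loss; below $7 it shuts down.

Shutdown price = $7; break-even price = $25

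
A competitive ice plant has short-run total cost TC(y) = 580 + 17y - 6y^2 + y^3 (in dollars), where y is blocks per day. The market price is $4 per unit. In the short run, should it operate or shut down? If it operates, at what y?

From TC, MC = TC'(y) = 17 - 12y + 3y^2 and AVC = VC/y = 17 - 6y + y^2.
The AVC parabola has its vertex at y = 6/2 = 3, where AVC = 17 - 6·3 + 3^2 = $8.
Since P = $4 < min AVC = $8, price fails to cover variable cost at any output.
Best response: produce nothing and absorb the $580 fixed cost.

Shut down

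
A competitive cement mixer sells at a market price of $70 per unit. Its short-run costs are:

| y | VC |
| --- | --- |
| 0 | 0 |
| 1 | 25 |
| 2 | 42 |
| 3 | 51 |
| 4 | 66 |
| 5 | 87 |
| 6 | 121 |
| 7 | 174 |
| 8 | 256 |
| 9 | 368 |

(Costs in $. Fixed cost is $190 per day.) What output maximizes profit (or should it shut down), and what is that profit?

Tabulate TR − TC: y=0: -190; y=1: -145; y=2: -92; y=3: -31; y=4: 24; y=5: 73; y=6: 109; y=7: 126; y=8: 114; y=9: 72.
Profit is maximized at y = 7. AVC there is 174/7 = $24.86 ≤ P, so producing beats shutting down (which would give -$190).

y = 7; profit = $126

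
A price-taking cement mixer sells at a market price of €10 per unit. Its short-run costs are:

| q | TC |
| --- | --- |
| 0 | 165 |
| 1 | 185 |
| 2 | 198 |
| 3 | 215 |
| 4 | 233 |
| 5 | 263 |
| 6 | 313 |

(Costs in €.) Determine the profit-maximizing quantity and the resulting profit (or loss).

q = 0 (shut down); profit = -€165

Compute π = P·q − TC at each output: q=0: -165; q=1: -175; q=2: -178; q=3: -185; q=4: -193; q=5: -213; q=6: -253.
Profit is highest at q = 0. Equivalently, the lowest AVC in the table is 33/2 ≈ €16.50 at q = 2, and P = €10 falls below it — price never covers variable cost, so the firm shuts down and loses only its fixed cost.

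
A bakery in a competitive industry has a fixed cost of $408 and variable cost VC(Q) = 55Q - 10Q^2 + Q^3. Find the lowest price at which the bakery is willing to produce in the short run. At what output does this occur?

$30 per unit, at Q = 5

The shutdown price is the minimum of AVC. VC = 55Q - 10Q^2 + Q^3, so AVC = 55 - 10Q + Q^2.
At the minimum of AVC, MC = AVC. MC = 55 - 20Q + 3Q^2; setting MC = AVC gives 2Q^2 - 10Q = 0, so Q = 5. min AVC = 30.
The firm shuts down for any P below $30.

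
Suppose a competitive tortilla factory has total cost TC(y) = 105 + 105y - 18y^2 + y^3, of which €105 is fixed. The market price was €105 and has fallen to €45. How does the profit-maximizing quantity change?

Output falls from 12 to 10

AVC = 105 - 18y + y^2, minimized at y = 9 where min AVC = €24. MC = 105 - 36y + 3y^2.
With P = €105 above the shutdown price, P = MC gives y = 12.
At P = €45 ≥ min AVC, set P = MC: y = 10. The firm stays open but cuts output.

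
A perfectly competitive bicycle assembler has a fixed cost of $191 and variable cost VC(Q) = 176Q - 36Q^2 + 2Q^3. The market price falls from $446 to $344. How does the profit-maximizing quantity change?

Output falls from 15 to 14

MC = 176 - 72Q + 6Q^2; the shutdown threshold is min AVC = $14 (at Q = 9).
With P = $446 above the shutdown price, P = MC gives Q = 15.
At P = $344 ≥ min AVC, set P = MC: Q = 14. The firm stays open but cuts output.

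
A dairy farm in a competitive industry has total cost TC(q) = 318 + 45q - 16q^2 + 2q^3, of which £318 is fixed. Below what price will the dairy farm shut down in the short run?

The shutdown price is the minimum of AVC. VC = 45q - 16q^2 + 2q^3, so AVC = 45 - 16q + 2q^2.
At the minimum of AVC, MC = AVC. MC = 45 - 32q + 6q^2; setting MC = AVC gives 4q^2 - 16q = 0, so q = 4. min AVC = 13.
So the shutdown price is £13.

£13 per unit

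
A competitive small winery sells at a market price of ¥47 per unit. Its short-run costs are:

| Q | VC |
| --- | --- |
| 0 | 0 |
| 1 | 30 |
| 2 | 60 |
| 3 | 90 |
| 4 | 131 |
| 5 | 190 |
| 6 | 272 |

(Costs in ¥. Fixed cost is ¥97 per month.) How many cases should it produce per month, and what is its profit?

Q = 4; profit = -¥40

Compute π = P·Q − TC at each output: Q=0: -97; Q=1: -80; Q=2: -63; Q=3: -46; Q=4: -40; Q=5: -52; Q=6: -87.
Profit is maximized at Q = 4. AVC there is 131/4 = ¥32.75 ≤ P, so producing beats shutting down (which would give -¥97).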